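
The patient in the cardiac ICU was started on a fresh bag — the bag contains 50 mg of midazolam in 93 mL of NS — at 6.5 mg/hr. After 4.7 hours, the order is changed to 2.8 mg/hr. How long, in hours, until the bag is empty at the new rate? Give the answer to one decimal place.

6.9 hours

Initial rate:
Concentration = 50 mg ÷ 93 mL = 0.5376344 mg/mL
Rate = 6.5 mg/hr ÷ 0.5376344 mg/mL = 12.09 mL/hr
Volume infused so far = 12.09 mL/hr × 4.7 hr = 56.823 mL
Volume remaining = 93 − 56.823 = 36.177 mL
New rate:
Rate = 2.8 mg/hr ÷ 0.5376344 mg/mL = 5.208 mL/hr
Time remaining = 36.177 mL ÷ 5.208 mL/hr = 6.946429 hr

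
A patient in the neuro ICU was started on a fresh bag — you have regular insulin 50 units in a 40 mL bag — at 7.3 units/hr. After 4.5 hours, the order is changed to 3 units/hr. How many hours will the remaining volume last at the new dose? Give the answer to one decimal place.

Initial rate:
Concentration = 50 units ÷ 40 mL = 1.25 units/mL
Rate = 7.3 units/hr ÷ 1.25 units/mL = 5.84 mL/hr
Volume infused so far = 5.84 mL/hr × 4.5 hr = 26.28 mL
Volume remaining = 40 − 26.28 = 13.72 mL
New rate:
Rate = 3 units/hr ÷ 1.25 units/mL = 2.4 mL/hr
Time remaining = 13.72 mL ÷ 2.4 mL/hr = 5.716667 hr

5.7 hours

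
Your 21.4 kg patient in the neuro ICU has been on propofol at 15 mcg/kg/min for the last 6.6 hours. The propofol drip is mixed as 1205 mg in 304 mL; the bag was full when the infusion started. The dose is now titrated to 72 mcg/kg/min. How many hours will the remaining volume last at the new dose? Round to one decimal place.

Initial rate:
Dose = 15 mcg/kg/min × 21.4 kg = 321 mcg/min
321 mcg/min × 60 min/hr = 19260 mcg/hr
Concentration = 1205 mg ÷ 304 mL = 3.963816 mg/mL = 3963.816 mcg/mL
Rate = 19260 mcg/hr ÷ 3963.816 mcg/mL = 4.858954 mL/hr
Volume infused so far = 4.858954 mL/hr × 6.6 hr = 32.0691 mL
Volume remaining = 304 − 32.0691 = 271.9309 mL
New rate:
Dose = 72 mcg/kg/min × 21.4 kg = 1540.8 mcg/min
1540.8 mcg/min × 60 min/hr = 92448 mcg/hr
Rate = 92448 mcg/hr ÷ 3963.816 mcg/mL = 23.32298 mL/hr
Time remaining = 271.9309 mL ÷ 23.32298 mL/hr = 11.65935 hr

11.7 hours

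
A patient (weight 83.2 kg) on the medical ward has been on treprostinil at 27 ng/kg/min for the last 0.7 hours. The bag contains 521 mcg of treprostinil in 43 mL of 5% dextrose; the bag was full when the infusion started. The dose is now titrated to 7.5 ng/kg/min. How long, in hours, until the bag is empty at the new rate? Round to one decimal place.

Initial rate:
Dose = 27 ng/kg/min × 83.2 kg = 2246.4 ng/min
2246.4 ng/min × 60 min/hr = 134784 ng/hr
Concentration = 521 mcg ÷ 43 mL = 12.11628 mcg/mL = 12116.28 ng/mL
Rate = 134784 ng/hr ÷ 12116.28 ng/mL = 11.12421 mL/hr
Volume infused so far = 11.12421 mL/hr × 0.7 hr = 7.786945 mL
Volume remaining = 43 − 7.786945 = 35.21305 mL
New rate:
Dose = 7.5 ng/kg/min × 83.2 kg = 624 ng/min
624 ng/min × 60 min/hr = 37440 ng/hr
Rate = 37440 ng/hr ÷ 12116.28 ng/mL = 3.090058 mL/hr
Time remaining = 35.21305 mL ÷ 3.090058 mL/hr = 11.3956 hr

11.4 hours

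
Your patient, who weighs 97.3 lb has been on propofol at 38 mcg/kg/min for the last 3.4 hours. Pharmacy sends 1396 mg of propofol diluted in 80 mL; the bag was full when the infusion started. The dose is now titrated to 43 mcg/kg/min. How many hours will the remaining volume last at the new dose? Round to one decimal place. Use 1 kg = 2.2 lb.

9.2 hours

Initial rate:
Weight = 97.3 lb ÷ 2.2 lb/kg = 44.22727 kg
Dose = 38 mcg/kg/min × 44.22727 kg = 1680.636 mcg/min
1680.636 mcg/min × 60 min/hr = 100838.2 mcg/hr
Concentration = 1396 mg ÷ 80 mL = 17.45 mg/mL = 17450 mcg/mL
Rate = 100838.2 mcg/hr ÷ 17450 mcg/mL = 5.778692 mL/hr
Volume infused so far = 5.778692 mL/hr × 3.4 hr = 19.64755 mL
Volume remaining = 80 − 19.64755 = 60.35245 mL
New rate:
Dose = 43 mcg/kg/min × 44.22727 kg = 1901.773 mcg/min
1901.773 mcg/min × 60 min/hr = 114106.4 mcg/hr
Rate = 114106.4 mcg/hr ÷ 17450 mcg/mL = 6.539047 mL/hr
Time remaining = 60.35245 mL ÷ 6.539047 mL/hr = 9.229548 hr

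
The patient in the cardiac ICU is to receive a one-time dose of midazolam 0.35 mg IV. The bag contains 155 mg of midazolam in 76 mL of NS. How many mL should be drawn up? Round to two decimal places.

0.17 mL

Concentration = 155 mg ÷ 76 mL = 2.039474 mg/mL
Volume = 0.35 mg ÷ 2.039474 mg/mL = 0.1716129 mL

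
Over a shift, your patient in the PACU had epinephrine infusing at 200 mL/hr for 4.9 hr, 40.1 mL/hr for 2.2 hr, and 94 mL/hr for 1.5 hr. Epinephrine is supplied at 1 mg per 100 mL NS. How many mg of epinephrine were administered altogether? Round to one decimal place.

Concentration = 1 mg ÷ 100 mL = 0.01 mg/mL
Stage 1: 200 mL/hr × 4.9 hr = 980 mL → 980 mL × 0.01 mg/mL = 9.8 mg
Stage 2: 40.1 mL/hr × 2.2 hr = 88.22 mL → 88.22 mL × 0.01 mg/mL = 0.8822 mg
Stage 3: 94 mL/hr × 1.5 hr = 141 mL → 141 mL × 0.01 mg/mL = 1.41 mg
Total = 9.8 + 0.8822 + 1.41 = 12.0922 mg

12.1 mg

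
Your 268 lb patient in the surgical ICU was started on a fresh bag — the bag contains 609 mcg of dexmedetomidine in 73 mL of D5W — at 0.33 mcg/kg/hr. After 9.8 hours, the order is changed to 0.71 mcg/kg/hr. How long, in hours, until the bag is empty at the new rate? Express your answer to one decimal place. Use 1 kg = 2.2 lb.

Initial rate:
Weight = 268 lb ÷ 2.2 lb/kg = 121.8182 kg
Dose = 0.33 mcg/kg/hr × 121.8182 kg = 40.2 mcg/hr
Concentration = 609 mcg ÷ 73 mL = 8.342466 mcg/mL
Rate = 40.2 mcg/hr ÷ 8.342466 mcg/mL = 4.818719 mL/hr
Volume infused so far = 4.818719 mL/hr × 9.8 hr = 47.22345 mL
Volume remaining = 73 − 47.22345 = 25.77655 mL
New rate:
Dose = 0.71 mcg/kg/hr × 121.8182 kg = 86.49091 mcg/hr
Rate = 86.49091 mcg/hr ÷ 8.342466 mcg/mL = 10.36755 mL/hr
Time remaining = 25.77655 mL ÷ 10.36755 mL/hr = 2.486273 hr

2.5 hours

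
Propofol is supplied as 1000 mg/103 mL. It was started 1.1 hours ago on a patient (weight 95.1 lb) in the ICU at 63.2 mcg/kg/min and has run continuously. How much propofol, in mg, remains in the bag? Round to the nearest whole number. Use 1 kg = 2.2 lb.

Weight = 95.1 lb ÷ 2.2 lb/kg = 43.22727 kg
Dose = 63.2 mcg/kg/min × 43.22727 kg = 2731.964 mcg/min
2731.964 mcg/min × 60 min/hr = 163917.8 mcg/hr
Concentration = 1000 mg ÷ 103 mL = 9.708738 mg/mL = 9708.738 mcg/mL
Rate = 163917.8 mcg/hr ÷ 9708.738 mcg/mL = 16.88354 mL/hr
Volume infused = 16.88354 mL/hr × 1.1 hr = 18.57189 mL
Volume remaining = 103 − 18.57189 = 84.42811 mL
Drug remaining = 84.42811 mL × 9708.738 mcg/mL = 819690.4 mcg = 819.6904 mg

820 mg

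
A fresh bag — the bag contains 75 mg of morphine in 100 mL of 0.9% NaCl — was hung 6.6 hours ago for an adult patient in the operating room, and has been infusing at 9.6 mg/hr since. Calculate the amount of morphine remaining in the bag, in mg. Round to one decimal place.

Concentration = 75 mg ÷ 100 mL = 0.75 mg/mL
Rate = 9.6 mg/hr ÷ 0.75 mg/mL = 12.8 mL/hr
Volume infused = 12.8 mL/hr × 6.6 hr = 84.48 mL
Volume remaining = 100 − 84.48 = 15.52 mL
Drug remaining = 15.52 mL × 0.75 mg/mL = 11.64 mg

11.6 mg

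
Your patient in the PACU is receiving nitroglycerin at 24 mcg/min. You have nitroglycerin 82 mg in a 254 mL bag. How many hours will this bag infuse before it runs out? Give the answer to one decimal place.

56.9 hours

24 mcg/min × 60 min/hr = 1440 mcg/hr
Concentration = 82 mg ÷ 254 mL = 0.3228346 mg/mL = 322.8346 mcg/mL
Rate = 1440 mcg/hr ÷ 322.8346 mcg/mL = 4.460488 mL/hr
Duration = 254 mL ÷ 4.460488 mL/hr = 56.94444 hr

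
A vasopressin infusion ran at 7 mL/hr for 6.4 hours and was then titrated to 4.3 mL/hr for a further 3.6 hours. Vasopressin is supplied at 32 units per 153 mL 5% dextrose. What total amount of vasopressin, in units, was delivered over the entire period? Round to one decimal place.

Concentration = 32 units ÷ 153 mL = 0.2091503 units/mL
Stage 1: 7 mL/hr × 6.4 hr = 44.8 mL → 44.8 mL × 0.2091503 units/mL = 9.369935 units
Stage 2: 4.3 mL/hr × 3.6 hr = 15.48 mL → 15.48 mL × 0.2091503 units/mL = 3.237647 units
Total = 9.369935 + 3.237647 = 12.60758 units

12.6 units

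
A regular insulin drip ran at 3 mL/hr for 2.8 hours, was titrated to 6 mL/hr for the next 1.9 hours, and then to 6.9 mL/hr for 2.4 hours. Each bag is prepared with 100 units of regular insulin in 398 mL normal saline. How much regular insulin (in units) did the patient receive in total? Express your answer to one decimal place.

Concentration = 100 units ÷ 398 mL = 0.2512563 units/mL
Stage 1: 3 mL/hr × 2.8 hr = 8.4 mL → 8.4 mL × 0.2512563 units/mL = 2.110553 units
Stage 2: 6 mL/hr × 1.9 hr = 11.4 mL → 11.4 mL × 0.2512563 units/mL = 2.864322 units
Stage 3: 6.9 mL/hr × 2.4 hr = 16.56 mL → 16.56 mL × 0.2512563 units/mL = 4.160804 units
Total = 2.110553 + 2.864322 + 4.160804 = 9.135678 units

9.1 units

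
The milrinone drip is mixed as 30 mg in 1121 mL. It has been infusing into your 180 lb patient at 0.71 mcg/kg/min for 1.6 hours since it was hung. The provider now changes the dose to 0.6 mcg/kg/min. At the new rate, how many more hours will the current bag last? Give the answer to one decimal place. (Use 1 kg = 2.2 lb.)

8.3 hours

Initial rate:
Weight = 180 lb ÷ 2.2 lb/kg = 81.81818 kg
Dose = 0.71 mcg/kg/min × 81.81818 kg = 58.09091 mcg/min
58.09091 mcg/min × 60 min/hr = 3485.455 mcg/hr
Concentration = 30 mg ÷ 1121 mL = 0.02676182 mg/mL = 26.76182 mcg/mL
Rate = 3485.455 mcg/hr ÷ 26.76182 mcg/mL = 130.2398 mL/hr
Volume infused so far = 130.2398 mL/hr × 1.6 hr = 208.3837 mL
Volume remaining = 1121 − 208.3837 = 912.6163 mL
New rate:
Dose = 0.6 mcg/kg/min × 81.81818 kg = 49.09091 mcg/min
49.09091 mcg/min × 60 min/hr = 2945.455 mcg/hr
Rate = 2945.455 mcg/hr ÷ 26.76182 mcg/mL = 110.0618 mL/hr
Time remaining = 912.6163 mL ÷ 110.0618 mL/hr = 8.291852 hr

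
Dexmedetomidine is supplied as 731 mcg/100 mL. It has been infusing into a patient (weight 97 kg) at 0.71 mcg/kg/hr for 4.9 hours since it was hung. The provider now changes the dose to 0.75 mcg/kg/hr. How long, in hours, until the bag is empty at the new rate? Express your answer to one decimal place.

Initial rate:
Dose = 0.71 mcg/kg/hr × 97 kg = 68.87 mcg/hr
Concentration = 731 mcg ÷ 100 mL = 7.31 mcg/mL
Rate = 68.87 mcg/hr ÷ 7.31 mcg/mL = 9.421341 mL/hr
Volume infused so far = 9.421341 mL/hr × 4.9 hr = 46.16457 mL
Volume remaining = 100 − 46.16457 = 53.83543 mL
New rate:
Dose = 0.75 mcg/kg/hr × 97 kg = 72.75 mcg/hr
Rate = 72.75 mcg/hr ÷ 7.31 mcg/mL = 9.95212 mL/hr
Time remaining = 53.83543 mL ÷ 9.95212 mL/hr = 5.409443 hr

5.4 hours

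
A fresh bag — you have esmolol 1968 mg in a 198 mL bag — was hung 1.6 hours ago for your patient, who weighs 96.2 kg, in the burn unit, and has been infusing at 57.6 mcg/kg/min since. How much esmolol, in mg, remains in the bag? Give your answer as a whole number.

Dose = 57.6 mcg/kg/min × 96.2 kg = 5541.12 mcg/min
5541.12 mcg/min × 60 min/hr = 332467.2 mcg/hr
Concentration = 1968 mg ÷ 198 mL = 9.939394 mg/mL = 9939.394 mcg/mL
Rate = 332467.2 mcg/hr ÷ 9939.394 mcg/mL = 33.44944 mL/hr
Volume infused = 33.44944 mL/hr × 1.6 hr = 53.51911 mL
Volume remaining = 198 − 53.51911 = 144.4809 mL
Drug remaining = 144.4809 mL × 9939.394 mcg/mL = 1436052 mcg = 1436.052 mg

1436 mg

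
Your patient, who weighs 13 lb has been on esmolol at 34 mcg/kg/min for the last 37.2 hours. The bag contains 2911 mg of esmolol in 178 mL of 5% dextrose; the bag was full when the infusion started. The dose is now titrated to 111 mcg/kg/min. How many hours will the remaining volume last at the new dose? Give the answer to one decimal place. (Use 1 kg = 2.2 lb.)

62.6 hours

Initial rate:
Weight = 13 lb ÷ 2.2 lb/kg = 5.909091 kg
Dose = 34 mcg/kg/min × 5.909091 kg = 200.9091 mcg/min
200.9091 mcg/min × 60 min/hr = 12054.55 mcg/hr
Concentration = 2911 mg ÷ 178 mL = 16.35393 mg/mL = 16353.93 mcg/mL
Rate = 12054.55 mcg/hr ÷ 16353.93 mcg/mL = 0.7371038 mL/hr
Volume infused so far = 0.7371038 mL/hr × 37.2 hr = 27.42026 mL
Volume remaining = 178 − 27.42026 = 150.5797 mL
New rate:
Dose = 111 mcg/kg/min × 5.909091 kg = 655.9091 mcg/min
655.9091 mcg/min × 60 min/hr = 39354.55 mcg/hr
Rate = 39354.55 mcg/hr ÷ 16353.93 mcg/mL = 2.406427 mL/hr
Time remaining = 150.5797 mL ÷ 2.406427 mL/hr = 62.57399 hr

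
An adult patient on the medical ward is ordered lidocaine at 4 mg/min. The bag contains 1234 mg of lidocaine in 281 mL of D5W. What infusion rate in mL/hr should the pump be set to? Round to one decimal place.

4 mg/min × 60 min/hr = 240 mg/hr
Concentration = 1234 mg ÷ 281 mL = 4.391459 mg/mL
Rate = 240 mg/hr ÷ 4.391459 mg/mL = 54.65154 mL/hr

54.7 mL/hr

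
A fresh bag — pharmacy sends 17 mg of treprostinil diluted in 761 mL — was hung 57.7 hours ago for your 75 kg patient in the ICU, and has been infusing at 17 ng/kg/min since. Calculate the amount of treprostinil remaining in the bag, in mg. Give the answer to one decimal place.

12.6 mg

Dose = 17 ng/kg/min × 75 kg = 1275 ng/min
1275 ng/min × 60 min/hr = 76500 ng/hr
Concentration = 17 mg ÷ 761 mL = 0.02233903 mg/mL = 22339.03 ng/mL
Rate = 76500 ng/hr ÷ 22339.03 ng/mL = 3.4245 mL/hr
Volume infused = 3.4245 mL/hr × 57.7 hr = 197.5937 mL
Volume remaining = 761 − 197.5937 = 563.4063 mL
Drug remaining = 563.4063 mL × 22339.03 ng/mL = 12585950 ng = 12.58595 mg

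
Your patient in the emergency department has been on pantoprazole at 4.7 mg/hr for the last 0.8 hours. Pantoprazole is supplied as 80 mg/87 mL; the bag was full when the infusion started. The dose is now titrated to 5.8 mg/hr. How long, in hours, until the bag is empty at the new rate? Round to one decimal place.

13.1 hours

Initial rate:
Concentration = 80 mg ÷ 87 mL = 0.9195402 mg/mL
Rate = 4.7 mg/hr ÷ 0.9195402 mg/mL = 5.11125 mL/hr
Volume infused so far = 5.11125 mL/hr × 0.8 hr = 4.089 mL
Volume remaining = 87 − 4.089 = 82.911 mL
New rate:
Rate = 5.8 mg/hr ÷ 0.9195402 mg/mL = 6.3075 mL/hr
Time remaining = 82.911 mL ÷ 6.3075 mL/hr = 13.14483 hr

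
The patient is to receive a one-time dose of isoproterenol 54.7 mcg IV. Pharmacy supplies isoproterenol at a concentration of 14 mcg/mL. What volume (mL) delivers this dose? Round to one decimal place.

3.9 mL

Volume = 54.7 mcg ÷ 14 mcg/mL = 3.907143 mL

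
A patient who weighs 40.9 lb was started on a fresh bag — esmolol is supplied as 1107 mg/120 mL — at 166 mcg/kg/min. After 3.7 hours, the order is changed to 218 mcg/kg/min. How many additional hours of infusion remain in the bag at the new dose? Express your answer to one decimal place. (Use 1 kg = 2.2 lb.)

1.7 hours

Initial rate:
Weight = 40.9 lb ÷ 2.2 lb/kg = 18.59091 kg
Dose = 166 mcg/kg/min × 18.59091 kg = 3086.091 mcg/min
3086.091 mcg/min × 60 min/hr = 185165.5 mcg/hr
Concentration = 1107 mg ÷ 120 mL = 9.225 mg/mL = 9225 mcg/mL
Rate = 185165.5 mcg/hr ÷ 9225 mcg/mL = 20.07214 mL/hr
Volume infused so far = 20.07214 mL/hr × 3.7 hr = 74.2669 mL
Volume remaining = 120 − 74.2669 = 45.7331 mL
New rate:
Dose = 218 mcg/kg/min × 18.59091 kg = 4052.818 mcg/min
4052.818 mcg/min × 60 min/hr = 243169.1 mcg/hr
Rate = 243169.1 mcg/hr ÷ 9225 mcg/mL = 26.35979 mL/hr
Time remaining = 45.7331 mL ÷ 26.35979 mL/hr = 1.734957 hr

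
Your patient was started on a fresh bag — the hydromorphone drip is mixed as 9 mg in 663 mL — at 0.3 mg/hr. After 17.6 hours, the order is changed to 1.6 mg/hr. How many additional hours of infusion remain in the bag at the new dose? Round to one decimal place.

2.3 hours

Initial rate:
Concentration = 9 mg ÷ 663 mL = 0.01357466 mg/mL
Rate = 0.3 mg/hr ÷ 0.01357466 mg/mL = 22.1 mL/hr
Volume infused so far = 22.1 mL/hr × 17.6 hr = 388.96 mL
Volume remaining = 663 − 388.96 = 274.04 mL
New rate:
Rate = 1.6 mg/hr ÷ 0.01357466 mg/mL = 117.8667 mL/hr
Time remaining = 274.04 mL ÷ 117.8667 mL/hr = 2.325 hr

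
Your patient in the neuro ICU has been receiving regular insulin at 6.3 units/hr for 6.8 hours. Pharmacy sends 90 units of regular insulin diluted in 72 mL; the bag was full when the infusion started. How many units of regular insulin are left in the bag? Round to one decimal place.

47.2 units

Concentration = 90 units ÷ 72 mL = 1.25 units/mL
Rate = 6.3 units/hr ÷ 1.25 units/mL = 5.04 mL/hr
Volume infused = 5.04 mL/hr × 6.8 hr = 34.272 mL
Volume remaining = 72 − 34.272 = 37.728 mL
Drug remaining = 37.728 mL × 1.25 units/mL = 47.16 units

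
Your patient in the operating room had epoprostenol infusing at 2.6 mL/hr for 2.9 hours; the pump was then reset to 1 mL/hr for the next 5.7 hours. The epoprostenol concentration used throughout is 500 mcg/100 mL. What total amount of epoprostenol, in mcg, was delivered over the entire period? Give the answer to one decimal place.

Concentration = 500 mcg ÷ 100 mL = 5 mcg/mL
Stage 1: 2.6 mL/hr × 2.9 hr = 7.54 mL → 7.54 mL × 5 mcg/mL = 37.7 mcg
Stage 2: 1 mL/hr × 5.7 hr = 5.7 mL → 5.7 mL × 5 mcg/mL = 28.5 mcg
Total = 37.7 + 28.5 = 66.2 mcg

66.2 mcg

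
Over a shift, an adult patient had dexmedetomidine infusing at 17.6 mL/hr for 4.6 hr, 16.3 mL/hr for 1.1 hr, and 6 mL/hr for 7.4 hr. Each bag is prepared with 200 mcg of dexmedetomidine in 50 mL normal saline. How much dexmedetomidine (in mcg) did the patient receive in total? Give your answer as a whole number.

573 mcg

Concentration = 200 mcg ÷ 50 mL = 4 mcg/mL
Stage 1: 17.6 mL/hr × 4.6 hr = 80.96 mL → 80.96 mL × 4 mcg/mL = 323.84 mcg
Stage 2: 16.3 mL/hr × 1.1 hr = 17.93 mL → 17.93 mL × 4 mcg/mL = 71.72 mcg
Stage 3: 6 mL/hr × 7.4 hr = 44.4 mL → 44.4 mL × 4 mcg/mL = 177.6 mcg
Total = 323.84 + 71.72 + 177.6 = 573.16 mcg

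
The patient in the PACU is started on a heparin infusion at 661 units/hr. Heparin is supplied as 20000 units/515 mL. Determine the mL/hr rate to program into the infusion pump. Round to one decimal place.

17.0 mL/hr

Concentration = 20000 units ÷ 515 mL = 38.83495 units/mL
Rate = 661 units/hr ÷ 38.83495 units/mL = 17.02075 mL/hr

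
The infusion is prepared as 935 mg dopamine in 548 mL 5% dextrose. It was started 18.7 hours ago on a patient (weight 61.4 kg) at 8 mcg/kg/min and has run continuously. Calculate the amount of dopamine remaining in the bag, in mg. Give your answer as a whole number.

Dose = 8 mcg/kg/min × 61.4 kg = 491.2 mcg/min
491.2 mcg/min × 60 min/hr = 29472 mcg/hr
Concentration = 935 mg ÷ 548 mL = 1.706204 mg/mL = 1706.204 mcg/mL
Rate = 29472 mcg/hr ÷ 1706.204 mcg/mL = 17.27343 mL/hr
Volume infused = 17.27343 mL/hr × 18.7 hr = 323.0131 mL
Volume remaining = 548 − 323.0131 = 224.9869 mL
Drug remaining = 224.9869 mL × 1706.204 mcg/mL = 383873.6 mcg = 383.8736 mg

384 mg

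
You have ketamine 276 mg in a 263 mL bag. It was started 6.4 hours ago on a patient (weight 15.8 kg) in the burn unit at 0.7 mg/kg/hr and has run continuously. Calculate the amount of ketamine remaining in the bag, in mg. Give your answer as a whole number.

205 mg

Dose = 0.7 mg/kg/hr × 15.8 kg = 11.06 mg/hr
Concentration = 276 mg ÷ 263 mL = 1.04943 mg/mL
Rate = 11.06 mg/hr ÷ 1.04943 mg/mL = 10.53906 mL/hr
Volume infused = 10.53906 mL/hr × 6.4 hr = 67.44997 mL
Volume remaining = 263 − 67.44997 = 195.55 mL
Drug remaining = 195.55 mL × 1.04943 mg/mL = 205.216 mg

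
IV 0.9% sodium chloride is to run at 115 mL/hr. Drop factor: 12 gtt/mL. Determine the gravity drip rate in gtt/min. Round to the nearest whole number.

23 gtt/min

115 mL/hr ÷ 60 min/hr = 1.916667 mL/min
1.916667 mL/min × 12 gtt/mL = 23 gtt/min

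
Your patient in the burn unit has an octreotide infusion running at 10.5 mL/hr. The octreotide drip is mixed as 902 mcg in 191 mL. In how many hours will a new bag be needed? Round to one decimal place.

18.2 hours

Duration = 191 mL ÷ 10.5 mL/hr = 18.19048 hr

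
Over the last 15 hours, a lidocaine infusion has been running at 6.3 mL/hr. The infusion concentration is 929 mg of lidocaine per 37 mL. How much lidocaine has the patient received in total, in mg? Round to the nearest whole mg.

Concentration = 929 mg ÷ 37 mL = 25.10811 mg/mL
Drug rate = 6.3 mL/hr × 25.10811 mg/mL = 158.1811 mg/hr
Total = 158.1811 mg/hr × 15 hr = 2372.716 mg

2373 mg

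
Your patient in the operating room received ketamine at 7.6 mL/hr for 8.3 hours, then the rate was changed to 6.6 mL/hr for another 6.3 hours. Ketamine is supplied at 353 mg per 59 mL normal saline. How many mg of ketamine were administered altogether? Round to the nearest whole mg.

Concentration = 353 mg ÷ 59 mL = 5.983051 mg/mL
Stage 1: 7.6 mL/hr × 8.3 hr = 63.08 mL → 63.08 mL × 5.983051 mg/mL = 377.4108 mg
Stage 2: 6.6 mL/hr × 6.3 hr = 41.58 mL → 41.58 mL × 5.983051 mg/mL = 248.7753 mg
Total = 377.4108 + 248.7753 = 626.1861 mg

626 mg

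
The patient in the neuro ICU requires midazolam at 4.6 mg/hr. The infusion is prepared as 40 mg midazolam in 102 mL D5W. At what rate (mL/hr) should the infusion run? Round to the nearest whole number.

12 mL/hr

Concentration = 40 mg ÷ 102 mL = 0.3921569 mg/mL
Rate = 4.6 mg/hr ÷ 0.3921569 mg/mL = 11.73 mL/hr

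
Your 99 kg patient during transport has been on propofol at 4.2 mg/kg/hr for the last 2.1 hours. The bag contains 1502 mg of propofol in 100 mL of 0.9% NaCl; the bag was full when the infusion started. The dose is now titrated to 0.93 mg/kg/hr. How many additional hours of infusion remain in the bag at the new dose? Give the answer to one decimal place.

Initial rate:
Dose = 4.2 mg/kg/hr × 99 kg = 415.8 mg/hr
Concentration = 1502 mg ÷ 100 mL = 15.02 mg/mL
Rate = 415.8 mg/hr ÷ 15.02 mg/mL = 27.68309 mL/hr
Volume infused so far = 27.68309 mL/hr × 2.1 hr = 58.13449 mL
Volume remaining = 100 − 58.13449 = 41.86551 mL
New rate:
Dose = 0.93 mg/kg/hr × 99 kg = 92.07 mg/hr
Rate = 92.07 mg/hr ÷ 15.02 mg/mL = 6.129827 mL/hr
Time remaining = 41.86551 mL ÷ 6.129827 mL/hr = 6.829803 hr

6.8 hours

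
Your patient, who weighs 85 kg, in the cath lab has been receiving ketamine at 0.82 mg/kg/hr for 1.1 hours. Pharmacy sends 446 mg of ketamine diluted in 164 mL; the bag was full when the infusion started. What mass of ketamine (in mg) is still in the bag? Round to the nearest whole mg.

Dose = 0.82 mg/kg/hr × 85 kg = 69.7 mg/hr
Concentration = 446 mg ÷ 164 mL = 2.719512 mg/mL
Rate = 69.7 mg/hr ÷ 2.719512 mg/mL = 25.6296 mL/hr
Volume infused = 25.6296 mL/hr × 1.1 hr = 28.19256 mL
Volume remaining = 164 − 28.19256 = 135.8074 mL
Drug remaining = 135.8074 mL × 2.719512 mg/mL = 369.33 mg

369 mg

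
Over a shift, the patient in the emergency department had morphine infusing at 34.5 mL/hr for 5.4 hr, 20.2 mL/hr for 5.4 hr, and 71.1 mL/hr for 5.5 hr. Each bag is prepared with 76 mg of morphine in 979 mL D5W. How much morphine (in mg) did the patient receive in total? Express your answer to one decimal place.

53.3 mg

Concentration = 76 mg ÷ 979 mL = 0.07763023 mg/mL
Stage 1: 34.5 mL/hr × 5.4 hr = 186.3 mL → 186.3 mL × 0.07763023 mg/mL = 14.46251 mg
Stage 2: 20.2 mL/hr × 5.4 hr = 109.08 mL → 109.08 mL × 0.07763023 mg/mL = 8.467906 mg
Stage 3: 71.1 mL/hr × 5.5 hr = 391.05 mL → 391.05 mL × 0.07763023 mg/mL = 30.3573 mg
Total = 14.46251 + 8.467906 + 30.3573 = 53.28772 mg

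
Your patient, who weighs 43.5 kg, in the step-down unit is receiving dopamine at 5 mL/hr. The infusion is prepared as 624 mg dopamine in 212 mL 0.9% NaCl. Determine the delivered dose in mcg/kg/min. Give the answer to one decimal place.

Concentration = 624 mg ÷ 212 mL = 2.943396 mg/mL = 2943.396 mcg/mL
Drug rate = 5 mL/hr × 2943.396 mcg/mL = 14716.98 mcg/hr
14716.98 mcg/hr ÷ 60 min/hr = 245.283 mcg/min
245.283 mcg/min ÷ 43.5 kg = 5.63869 mcg/kg/min

5.6 mcg/kg/min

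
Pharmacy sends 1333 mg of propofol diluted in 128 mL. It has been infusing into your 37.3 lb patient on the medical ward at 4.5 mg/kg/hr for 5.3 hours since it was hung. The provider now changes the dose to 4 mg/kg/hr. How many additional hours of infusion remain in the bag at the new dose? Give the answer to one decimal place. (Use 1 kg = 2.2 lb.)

Initial rate:
Weight = 37.3 lb ÷ 2.2 lb/kg = 16.95455 kg
Dose = 4.5 mg/kg/hr × 16.95455 kg = 76.29545 mg/hr
Concentration = 1333 mg ÷ 128 mL = 10.41406 mg/mL
Rate = 76.29545 mg/hr ÷ 10.41406 mg/mL = 7.326195 mL/hr
Volume infused so far = 7.326195 mL/hr × 5.3 hr = 38.82883 mL
Volume remaining = 128 − 38.82883 = 89.17117 mL
New rate:
Dose = 4 mg/kg/hr × 16.95455 kg = 67.81818 mg/hr
Rate = 67.81818 mg/hr ÷ 10.41406 mg/mL = 6.512173 mL/hr
Time remaining = 89.17117 mL ÷ 6.512173 mL/hr = 13.693 hr

13.7 hours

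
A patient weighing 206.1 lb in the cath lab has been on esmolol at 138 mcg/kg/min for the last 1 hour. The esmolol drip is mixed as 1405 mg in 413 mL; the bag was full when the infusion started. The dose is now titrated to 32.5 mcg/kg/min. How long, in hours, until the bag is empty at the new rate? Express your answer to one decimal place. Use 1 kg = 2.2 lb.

Initial rate:
Weight = 206.1 lb ÷ 2.2 lb/kg = 93.68182 kg
Dose = 138 mcg/kg/min × 93.68182 kg = 12928.09 mcg/min
12928.09 mcg/min × 60 min/hr = 775685.5 mcg/hr
Concentration = 1405 mg ÷ 413 mL = 3.401937 mg/mL = 3401.937 mcg/mL
Rate = 775685.5 mcg/hr ÷ 3401.937 mcg/mL = 228.0129 mL/hr
Volume infused so far = 228.0129 mL/hr × 1 hr = 228.0129 mL
Volume remaining = 413 − 228.0129 = 184.9871 mL
New rate:
Dose = 32.5 mcg/kg/min × 93.68182 kg = 3044.659 mcg/min
3044.659 mcg/min × 60 min/hr = 182679.5 mcg/hr
Rate = 182679.5 mcg/hr ÷ 3401.937 mcg/mL = 53.69868 mL/hr
Time remaining = 184.9871 mL ÷ 53.69868 mL/hr = 3.44491 hr

3.4 hours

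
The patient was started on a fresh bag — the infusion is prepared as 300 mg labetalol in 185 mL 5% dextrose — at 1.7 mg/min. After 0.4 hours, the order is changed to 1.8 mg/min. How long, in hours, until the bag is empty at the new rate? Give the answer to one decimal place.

2.4 hours

Initial rate:
1.7 mg/min × 60 min/hr = 102 mg/hr
Concentration = 300 mg ÷ 185 mL = 1.621622 mg/mL
Rate = 102 mg/hr ÷ 1.621622 mg/mL = 62.9 mL/hr
Volume infused so far = 62.9 mL/hr × 0.4 hr = 25.16 mL
Volume remaining = 185 − 25.16 = 159.84 mL
New rate:
1.8 mg/min × 60 min/hr = 108 mg/hr
Rate = 108 mg/hr ÷ 1.621622 mg/mL = 66.6 mL/hr
Time remaining = 159.84 mL ÷ 66.6 mL/hr = 2.4 hr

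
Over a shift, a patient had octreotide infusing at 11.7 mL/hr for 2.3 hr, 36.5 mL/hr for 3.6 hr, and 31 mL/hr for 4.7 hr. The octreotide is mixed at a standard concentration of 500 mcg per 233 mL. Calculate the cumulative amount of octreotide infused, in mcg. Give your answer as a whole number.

Concentration = 500 mcg ÷ 233 mL = 2.145923 mcg/mL
Stage 1: 11.7 mL/hr × 2.3 hr = 26.91 mL → 26.91 mL × 2.145923 mcg/mL = 57.74678 mcg
Stage 2: 36.5 mL/hr × 3.6 hr = 131.4 mL → 131.4 mL × 2.145923 mcg/mL = 281.9742 mcg
Stage 3: 31 mL/hr × 4.7 hr = 145.7 mL → 145.7 mL × 2.145923 mcg/mL = 312.6609 mcg
Total = 57.74678 + 281.9742 + 312.6609 = 652.382 mcg

652 mcg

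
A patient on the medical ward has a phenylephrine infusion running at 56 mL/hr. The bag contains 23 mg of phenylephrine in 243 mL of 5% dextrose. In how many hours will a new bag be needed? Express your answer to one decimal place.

4.3 hours

Duration = 243 mL ÷ 56 mL/hr = 4.339286 hr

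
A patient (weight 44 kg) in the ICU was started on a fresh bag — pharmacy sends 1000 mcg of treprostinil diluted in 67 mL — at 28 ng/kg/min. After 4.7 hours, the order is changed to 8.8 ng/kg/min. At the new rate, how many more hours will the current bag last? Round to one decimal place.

28.1 hours

Initial rate:
Dose = 28 ng/kg/min × 44 kg = 1232 ng/min
1232 ng/min × 60 min/hr = 73920 ng/hr
Concentration = 1000 mcg ÷ 67 mL = 14.92537 mcg/mL = 14925.37 ng/mL
Rate = 73920 ng/hr ÷ 14925.37 ng/mL = 4.95264 mL/hr
Volume infused so far = 4.95264 mL/hr × 4.7 hr = 23.27741 mL
Volume remaining = 67 − 23.27741 = 43.72259 mL
New rate:
Dose = 8.8 ng/kg/min × 44 kg = 387.2 ng/min
387.2 ng/min × 60 min/hr = 23232 ng/hr
Rate = 23232 ng/hr ÷ 14925.37 ng/mL = 1.556544 mL/hr
Time remaining = 43.72259 mL ÷ 1.556544 mL/hr = 28.08953 hr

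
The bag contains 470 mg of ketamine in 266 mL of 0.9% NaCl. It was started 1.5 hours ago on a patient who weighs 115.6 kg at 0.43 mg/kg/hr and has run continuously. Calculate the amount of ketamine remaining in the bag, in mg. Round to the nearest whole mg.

395 mg

Dose = 0.43 mg/kg/hr × 115.6 kg = 49.708 mg/hr
Concentration = 470 mg ÷ 266 mL = 1.766917 mg/mL
Rate = 49.708 mg/hr ÷ 1.766917 mg/mL = 28.13261 mL/hr
Volume infused = 28.13261 mL/hr × 1.5 hr = 42.19892 mL
Volume remaining = 266 − 42.19892 = 223.8011 mL
Drug remaining = 223.8011 mL × 1.766917 mg/mL = 395.438 mg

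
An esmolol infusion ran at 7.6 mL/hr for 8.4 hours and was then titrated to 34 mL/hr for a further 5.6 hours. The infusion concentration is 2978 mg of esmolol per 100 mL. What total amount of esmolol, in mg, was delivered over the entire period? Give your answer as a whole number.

Concentration = 2978 mg ÷ 100 mL = 29.78 mg/mL
Stage 1: 7.6 mL/hr × 8.4 hr = 63.84 mL → 63.84 mL × 29.78 mg/mL = 1901.155 mg
Stage 2: 34 mL/hr × 5.6 hr = 190.4 mL → 190.4 mL × 29.78 mg/mL = 5670.112 mg
Total = 1901.155 + 5670.112 = 7571.267 mg

7571 mg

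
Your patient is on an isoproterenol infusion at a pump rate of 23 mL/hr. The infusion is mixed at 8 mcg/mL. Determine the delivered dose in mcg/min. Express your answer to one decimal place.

Drug rate = 23 mL/hr × 8 mcg/mL = 184 mcg/hr
184 mcg/hr ÷ 60 min/hr = 3.066667 mcg/min

3.1 mcg/min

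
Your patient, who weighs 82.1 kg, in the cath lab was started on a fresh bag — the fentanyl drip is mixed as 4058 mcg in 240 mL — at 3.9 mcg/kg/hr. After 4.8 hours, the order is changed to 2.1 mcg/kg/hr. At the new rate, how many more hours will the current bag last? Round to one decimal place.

14.6 hours

Initial rate:
Dose = 3.9 mcg/kg/hr × 82.1 kg = 320.19 mcg/hr
Concentration = 4058 mcg ÷ 240 mL = 16.90833 mcg/mL
Rate = 320.19 mcg/hr ÷ 16.90833 mcg/mL = 18.93682 mL/hr
Volume infused so far = 18.93682 mL/hr × 4.8 hr = 90.89672 mL
Volume remaining = 240 − 90.89672 = 149.1033 mL
New rate:
Dose = 2.1 mcg/kg/hr × 82.1 kg = 172.41 mcg/hr
Rate = 172.41 mcg/hr ÷ 16.90833 mcg/mL = 10.19675 mL/hr
Time remaining = 149.1033 mL ÷ 10.19675 mL/hr = 14.62263 hr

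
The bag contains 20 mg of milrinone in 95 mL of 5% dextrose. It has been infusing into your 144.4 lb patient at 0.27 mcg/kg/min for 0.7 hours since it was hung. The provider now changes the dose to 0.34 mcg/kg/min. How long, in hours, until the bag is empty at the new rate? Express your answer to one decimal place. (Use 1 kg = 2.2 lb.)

14.4 hours

Initial rate:
Weight = 144.4 lb ÷ 2.2 lb/kg = 65.63636 kg
Dose = 0.27 mcg/kg/min × 65.63636 kg = 17.72182 mcg/min
17.72182 mcg/min × 60 min/hr = 1063.309 mcg/hr
Concentration = 20 mg ÷ 95 mL = 0.2105263 mg/mL = 210.5263 mcg/mL
Rate = 1063.309 mcg/hr ÷ 210.5263 mcg/mL = 5.050718 mL/hr
Volume infused so far = 5.050718 mL/hr × 0.7 hr = 3.535503 mL
Volume remaining = 95 − 3.535503 = 91.4645 mL
New rate:
Dose = 0.34 mcg/kg/min × 65.63636 kg = 22.31636 mcg/min
22.31636 mcg/min × 60 min/hr = 1338.982 mcg/hr
Rate = 1338.982 mcg/hr ÷ 210.5263 mcg/mL = 6.360164 mL/hr
Time remaining = 91.4645 mL ÷ 6.360164 mL/hr = 14.38084 hr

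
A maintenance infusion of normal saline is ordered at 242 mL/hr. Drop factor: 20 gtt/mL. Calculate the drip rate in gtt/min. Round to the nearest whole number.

242 mL/hr ÷ 60 min/hr = 4.033333 mL/min
4.033333 mL/min × 20 gtt/mL = 80.66667 gtt/min

81 gtt/min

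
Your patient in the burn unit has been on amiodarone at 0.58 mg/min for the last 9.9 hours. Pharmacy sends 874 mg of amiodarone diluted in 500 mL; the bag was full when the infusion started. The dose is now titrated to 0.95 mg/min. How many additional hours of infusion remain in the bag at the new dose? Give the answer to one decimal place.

Initial rate:
0.58 mg/min × 60 min/hr = 34.8 mg/hr
Concentration = 874 mg ÷ 500 mL = 1.748 mg/mL
Rate = 34.8 mg/hr ÷ 1.748 mg/mL = 19.90847 mL/hr
Volume infused so far = 19.90847 mL/hr × 9.9 hr = 197.0938 mL
Volume remaining = 500 − 197.0938 = 302.9062 mL
New rate:
0.95 mg/min × 60 min/hr = 57 mg/hr
Rate = 57 mg/hr ÷ 1.748 mg/mL = 32.6087 mL/hr
Time remaining = 302.9062 mL ÷ 32.6087 mL/hr = 9.289123 hr

9.3 hours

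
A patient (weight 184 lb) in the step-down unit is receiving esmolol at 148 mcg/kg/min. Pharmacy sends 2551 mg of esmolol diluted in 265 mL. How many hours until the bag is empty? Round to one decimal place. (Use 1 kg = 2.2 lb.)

3.4 hours

Weight = 184 lb ÷ 2.2 lb/kg = 83.63636 kg
Dose = 148 mcg/kg/min × 83.63636 kg = 12378.18 mcg/min
12378.18 mcg/min × 60 min/hr = 742690.9 mcg/hr
Concentration = 2551 mg ÷ 265 mL = 9.626415 mg/mL = 9626.415 mcg/mL
Rate = 742690.9 mcg/hr ÷ 9626.415 mcg/mL = 77.15135 mL/hr
Duration = 265 mL ÷ 77.15135 mL/hr = 3.434807 hr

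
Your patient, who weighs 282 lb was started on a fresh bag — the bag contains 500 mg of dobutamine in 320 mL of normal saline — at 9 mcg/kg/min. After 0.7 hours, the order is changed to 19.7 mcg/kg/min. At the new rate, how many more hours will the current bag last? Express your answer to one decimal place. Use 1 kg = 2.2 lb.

3.0 hours

Initial rate:
Weight = 282 lb ÷ 2.2 lb/kg = 128.1818 kg
Dose = 9 mcg/kg/min × 128.1818 kg = 1153.636 mcg/min
1153.636 mcg/min × 60 min/hr = 69218.18 mcg/hr
Concentration = 500 mg ÷ 320 mL = 1.5625 mg/mL = 1562.5 mcg/mL
Rate = 69218.18 mcg/hr ÷ 1562.5 mcg/mL = 44.29964 mL/hr
Volume infused so far = 44.29964 mL/hr × 0.7 hr = 31.00975 mL
Volume remaining = 320 − 31.00975 = 288.9903 mL
New rate:
Dose = 19.7 mcg/kg/min × 128.1818 kg = 2525.182 mcg/min
2525.182 mcg/min × 60 min/hr = 151510.9 mcg/hr
Rate = 151510.9 mcg/hr ÷ 1562.5 mcg/mL = 96.96698 mL/hr
Time remaining = 288.9903 mL ÷ 96.96698 mL/hr = 2.980295 hr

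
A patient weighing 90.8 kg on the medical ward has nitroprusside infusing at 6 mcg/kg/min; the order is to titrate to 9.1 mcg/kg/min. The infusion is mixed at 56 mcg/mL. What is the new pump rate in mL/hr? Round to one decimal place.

885.3 mL/hr

Dose = 9.1 mcg/kg/min × 90.8 kg = 826.28 mcg/min
826.28 mcg/min × 60 min/hr = 49576.8 mcg/hr
Rate = 49576.8 mcg/hr ÷ 56 mcg/mL = 885.3 mL/hr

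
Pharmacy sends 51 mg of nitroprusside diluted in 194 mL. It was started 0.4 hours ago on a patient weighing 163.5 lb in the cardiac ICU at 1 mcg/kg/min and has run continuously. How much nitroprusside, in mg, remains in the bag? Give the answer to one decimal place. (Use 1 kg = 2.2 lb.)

49.2 mg

Weight = 163.5 lb ÷ 2.2 lb/kg = 74.31818 kg
Dose = 1 mcg/kg/min × 74.31818 kg = 74.31818 mcg/min
74.31818 mcg/min × 60 min/hr = 4459.091 mcg/hr
Concentration = 51 mg ÷ 194 mL = 0.2628866 mg/mL = 262.8866 mcg/mL
Rate = 4459.091 mcg/hr ÷ 262.8866 mcg/mL = 16.96203 mL/hr
Volume infused = 16.96203 mL/hr × 0.4 hr = 6.784813 mL
Volume remaining = 194 − 6.784813 = 187.2152 mL
Drug remaining = 187.2152 mL × 262.8866 mcg/mL = 49216.36 mcg = 49.21636 mg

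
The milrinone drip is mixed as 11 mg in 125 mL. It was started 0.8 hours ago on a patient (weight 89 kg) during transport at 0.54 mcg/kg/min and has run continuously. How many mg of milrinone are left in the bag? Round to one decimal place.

8.7 mg

Dose = 0.54 mcg/kg/min × 89 kg = 48.06 mcg/min
48.06 mcg/min × 60 min/hr = 2883.6 mcg/hr
Concentration = 11 mg ÷ 125 mL = 0.088 mg/mL = 88 mcg/mL
Rate = 2883.6 mcg/hr ÷ 88 mcg/mL = 32.76818 mL/hr
Volume infused = 32.76818 mL/hr × 0.8 hr = 26.21455 mL
Volume remaining = 125 − 26.21455 = 98.78545 mL
Drug remaining = 98.78545 mL × 88 mcg/mL = 8693.12 mcg = 8.69312 mg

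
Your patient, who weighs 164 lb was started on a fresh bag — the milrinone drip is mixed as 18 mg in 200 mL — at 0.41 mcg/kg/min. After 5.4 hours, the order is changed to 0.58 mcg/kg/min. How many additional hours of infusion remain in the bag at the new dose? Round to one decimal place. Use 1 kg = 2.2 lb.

Initial rate:
Weight = 164 lb ÷ 2.2 lb/kg = 74.54545 kg
Dose = 0.41 mcg/kg/min × 74.54545 kg = 30.56364 mcg/min
30.56364 mcg/min × 60 min/hr = 1833.818 mcg/hr
Concentration = 18 mg ÷ 200 mL = 0.09 mg/mL = 90 mcg/mL
Rate = 1833.818 mcg/hr ÷ 90 mcg/mL = 20.37576 mL/hr
Volume infused so far = 20.37576 mL/hr × 5.4 hr = 110.0291 mL
Volume remaining = 200 − 110.0291 = 89.97091 mL
New rate:
Dose = 0.58 mcg/kg/min × 74.54545 kg = 43.23636 mcg/min
43.23636 mcg/min × 60 min/hr = 2594.182 mcg/hr
Rate = 2594.182 mcg/hr ÷ 90 mcg/mL = 28.82424 mL/hr
Time remaining = 89.97091 mL ÷ 28.82424 mL/hr = 3.121362 hr

3.1 hours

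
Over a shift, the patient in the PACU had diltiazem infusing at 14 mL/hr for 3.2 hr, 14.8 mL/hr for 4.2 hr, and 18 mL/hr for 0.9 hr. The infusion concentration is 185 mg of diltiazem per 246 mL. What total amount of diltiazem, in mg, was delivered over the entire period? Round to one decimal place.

92.6 mg

Concentration = 185 mg ÷ 246 mL = 0.7520325 mg/mL
Stage 1: 14 mL/hr × 3.2 hr = 44.8 mL → 44.8 mL × 0.7520325 mg/mL = 33.69106 mg
Stage 2: 14.8 mL/hr × 4.2 hr = 62.16 mL → 62.16 mL × 0.7520325 mg/mL = 46.74634 mg
Stage 3: 18 mL/hr × 0.9 hr = 16.2 mL → 16.2 mL × 0.7520325 mg/mL = 12.18293 mg
Total = 33.69106 + 46.74634 + 12.18293 = 92.62033 mg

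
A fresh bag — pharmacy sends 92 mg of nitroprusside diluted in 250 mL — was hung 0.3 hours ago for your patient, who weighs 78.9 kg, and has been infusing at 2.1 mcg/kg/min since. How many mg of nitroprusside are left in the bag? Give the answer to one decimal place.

Dose = 2.1 mcg/kg/min × 78.9 kg = 165.69 mcg/min
165.69 mcg/min × 60 min/hr = 9941.4 mcg/hr
Concentration = 92 mg ÷ 250 mL = 0.368 mg/mL = 368 mcg/mL
Rate = 9941.4 mcg/hr ÷ 368 mcg/mL = 27.01467 mL/hr
Volume infused = 27.01467 mL/hr × 0.3 hr = 8.104402 mL
Volume remaining = 250 − 8.104402 = 241.8956 mL
Drug remaining = 241.8956 mL × 368 mcg/mL = 89017.58 mcg = 89.01758 mg

89.0 mg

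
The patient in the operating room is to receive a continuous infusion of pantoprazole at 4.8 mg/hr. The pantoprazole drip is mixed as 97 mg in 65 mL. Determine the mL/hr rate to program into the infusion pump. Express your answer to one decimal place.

Concentration = 97 mg ÷ 65 mL = 1.492308 mg/mL
Rate = 4.8 mg/hr ÷ 1.492308 mg/mL = 3.216495 mL/hr

3.2 mL/hr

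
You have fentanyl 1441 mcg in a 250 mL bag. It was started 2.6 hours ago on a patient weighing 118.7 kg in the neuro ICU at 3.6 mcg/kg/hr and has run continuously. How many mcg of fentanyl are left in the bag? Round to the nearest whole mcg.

330 mcg

Dose = 3.6 mcg/kg/hr × 118.7 kg = 427.32 mcg/hr
Concentration = 1441 mcg ÷ 250 mL = 5.764 mcg/mL
Rate = 427.32 mcg/hr ÷ 5.764 mcg/mL = 74.13602 mL/hr
Volume infused = 74.13602 mL/hr × 2.6 hr = 192.7536 mL
Volume remaining = 250 − 192.7536 = 57.24636 mL
Drug remaining = 57.24636 mL × 5.764 mcg/mL = 329.968 mcg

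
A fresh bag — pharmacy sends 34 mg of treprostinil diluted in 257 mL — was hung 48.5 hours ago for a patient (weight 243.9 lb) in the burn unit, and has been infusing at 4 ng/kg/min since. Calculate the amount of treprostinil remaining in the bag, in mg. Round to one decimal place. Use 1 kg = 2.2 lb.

32.7 mg

Weight = 243.9 lb ÷ 2.2 lb/kg = 110.8636 kg
Dose = 4 ng/kg/min × 110.8636 kg = 443.4545 ng/min
443.4545 ng/min × 60 min/hr = 26607.27 ng/hr
Concentration = 34 mg ÷ 257 mL = 0.1322957 mg/mL = 132295.7 ng/mL
Rate = 26607.27 ng/hr ÷ 132295.7 ng/mL = 0.2011197 mL/hr
Volume infused = 0.2011197 mL/hr × 48.5 hr = 9.754304 mL
Volume remaining = 257 − 9.754304 = 247.2457 mL
Drug remaining = 247.2457 mL × 132295.7 ng/mL = 32709547 ng = 32.70955 mg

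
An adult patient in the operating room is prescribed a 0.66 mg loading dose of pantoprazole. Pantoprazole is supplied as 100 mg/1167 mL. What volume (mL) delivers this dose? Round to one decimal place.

7.7 mL

Concentration = 100 mg ÷ 1167 mL = 0.0856898 mg/mL
Volume = 0.66 mg ÷ 0.0856898 mg/mL = 7.7022 mL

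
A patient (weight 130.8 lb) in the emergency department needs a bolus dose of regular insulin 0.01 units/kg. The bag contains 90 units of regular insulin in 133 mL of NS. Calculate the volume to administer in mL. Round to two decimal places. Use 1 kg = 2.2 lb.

0.88 mL

Weight = 130.8 lb ÷ 2.2 lb/kg = 59.45455 kg
Dose = 0.01 units/kg × 59.45455 kg = 0.5945455 units
Concentration = 90 units ÷ 133 mL = 0.6766917 units/mL
Volume = 0.5945455 units ÷ 0.6766917 units/mL = 0.8786061 mL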